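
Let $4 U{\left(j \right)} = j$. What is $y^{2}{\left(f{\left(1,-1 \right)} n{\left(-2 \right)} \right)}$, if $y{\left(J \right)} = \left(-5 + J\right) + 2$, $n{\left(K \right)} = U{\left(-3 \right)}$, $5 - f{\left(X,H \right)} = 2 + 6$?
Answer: $\frac{9}{16} \approx 0.5625$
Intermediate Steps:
$U{\left(j \right)} = \frac{j}{4}$
$f{\left(X,H \right)} = -3$ ($f{\left(X,H \right)} = 5 - \left(2 + 6\right) = 5 - 8 = -3$)
$n{\left(K \right)} = - \frac{3}{4}$ ($n{\left(K \right)} = \frac{1}{4} \left(-3\right) = - \frac{3}{4}$)
$y{\left(J \right)} = -3 + J$
$y^{2}{\left(f{\left(1,-1 \right)} n{\left(-2 \right)} \right)} = \left(-3 - - \frac{9}{4}\right)^{2} = \left(-3 + \frac{9}{4}\right)^{2} = \left(- \frac{3}{4}\right)^{2} = \frac{9}{16}$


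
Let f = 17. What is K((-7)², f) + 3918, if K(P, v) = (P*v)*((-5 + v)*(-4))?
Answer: -36066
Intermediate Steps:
K(P, v) = P*v*(20 - 4*v) (K(P, v) = (P*v)*(20 - 4*v) = P*v*(20 - 4*v))
K((-7)², f) + 3918 = 4*(-7)²*17*(5 - 1*17) + 3918 = 4*49*17*(5 - 17) + 3918 = 4*49*17*(-12) + 3918 = -39984 + 3918 = -36066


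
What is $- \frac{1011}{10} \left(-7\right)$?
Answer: $\frac{7077}{10} \approx 707.7$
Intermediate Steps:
$- \frac{1011}{10} \left(-7\right) = \left(-1011\right) \frac{1}{10} \left(-7\right) = \left(- \frac{1011}{10}\right) \left(-7\right) = \frac{7077}{10}$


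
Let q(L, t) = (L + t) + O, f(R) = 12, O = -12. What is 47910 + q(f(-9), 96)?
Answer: 48006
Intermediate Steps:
q(L, t) = -12 + L + t (q(L, t) = (L + t) - 12 = -12 + L + t)
47910 + q(f(-9), 96) = 47910 + (-12 + 12 + 96) = 47910 + 96 = 48006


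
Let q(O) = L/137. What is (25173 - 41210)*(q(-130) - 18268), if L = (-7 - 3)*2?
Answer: 40136377232/137 ≈ 2.9297e+8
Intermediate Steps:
L = -20 (L = -10*2 = -20)
q(O) = -20/137
(25173 - 41210)*(q(-130) - 18268) = (25173 - 41210)*(-20/137 - 18268) = -16037*(-2502736/137) = 40136377232/137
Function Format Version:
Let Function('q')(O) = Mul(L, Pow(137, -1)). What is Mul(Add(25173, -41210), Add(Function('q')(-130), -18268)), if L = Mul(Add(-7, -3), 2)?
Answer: Rational(40136377232, 137) ≈ 2.9297e+8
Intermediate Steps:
L = -20 (L = Mul(-10, 2) = -20)
Function('q')(O) = Rational(-20, 137) (Function('q')(O) = Mul(-20, Pow(137, -1)) = Mul(-20, Rational(1, 137)) = Rational(-20, 137))
Mul(Add(25173, -41210), Add(Function('q')(-130), -18268)) = Mul(Add(25173, -41210), Add(Rational(-20, 137), -18268)) = Mul(-16037, Rational(-2502736, 137)) = Rational(40136377232, 137)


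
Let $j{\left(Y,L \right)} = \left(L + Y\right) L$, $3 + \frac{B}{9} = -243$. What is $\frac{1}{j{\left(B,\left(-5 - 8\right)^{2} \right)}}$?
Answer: $- \frac{1}{345605} \approx -2.8935 \cdot 10^{-6}$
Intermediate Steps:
$B = -2214$ ($B = -27 + 9 \left(-243\right) = -27 - 2187 = -2214$)
$j{\left(Y,L \right)} = L \left(L + Y\right)$
$\frac{1}{j{\left(B,\left(-5 - 8\right)^{2} \right)}} = \frac{1}{\left(-5 - 8\right)^{2} \left(\left(-5 - 8\right)^{2} - 2214\right)} = \frac{1}{\left(-13\right)^{2} \left(\left(-13\right)^{2} - 2214\right)} = \frac{1}{169 \left(169 - 2214\right)} = \frac{1}{169 \left(-2045\right)} = \frac{1}{-345605} = - \frac{1}{345605}$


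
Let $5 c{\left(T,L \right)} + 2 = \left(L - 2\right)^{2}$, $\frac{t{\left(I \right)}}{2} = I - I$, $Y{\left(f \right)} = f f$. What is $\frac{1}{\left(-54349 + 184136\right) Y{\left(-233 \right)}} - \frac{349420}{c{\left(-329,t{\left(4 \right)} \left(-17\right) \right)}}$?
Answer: $- \frac{6155038928282649}{7046006443} \approx -8.7355 \cdot 10^{5}$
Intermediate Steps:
$Y{\left(f \right)} = f^{2}$
$t{\left(I \right)} = 0$ ($t{\left(I \right)} = 2 \left(I - I\right) = 2 \cdot 0 = 0$)
$c{\left(T,L \right)} = - \frac{2}{5} + \frac{\left(-2 + L\right)^{2}}{5}$ ($c{\left(T,L \right)} = - \frac{2}{5} + \frac{\left(L - 2\right)^{2}}{5} = - \frac{2}{5} + \frac{\left(-2 + L\right)^{2}}{5}$)
$\frac{1}{\left(-54349 + 184136\right) Y{\left(-233 \right)}} - \frac{349420}{c{\left(-329,t{\left(4 \right)} \left(-17\right) \right)}} = \frac{1}{\left(-54349 + 184136\right) \left(-233\right)^{2}} - \frac{349420}{- \frac{2}{5} + \frac{\left(-2 + 0 \left(-17\right)\right)^{2}}{5}} = \frac{1}{129787 \cdot 54289} - \frac{349420}{- \frac{2}{5} + \frac{\left(-2 + 0\right)^{2}}{5}} = \frac{1}{129787} \cdot \frac{1}{54289} - \frac{349420}{- \frac{2}{5} + \frac{\left(-2\right)^{2}}{5}} = \frac{1}{7046006443} - \frac{349420}{- \frac{2}{5} + \frac{1}{5} \cdot 4} = \frac{1}{7046006443} - \frac{349420}{- \frac{2}{5} + \frac{4}{5}} = \frac{1}{7046006443} - \frac{349420}{\frac{2}{5}} = \frac{1}{7046006443} - 873550 = - \frac{6155038928282649}{7046006443}$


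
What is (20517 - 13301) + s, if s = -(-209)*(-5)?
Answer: 6171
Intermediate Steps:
s = -1045 (s = -19*55 = -1045)
(20517 - 13301) + s = (20517 - 13301) - 1045 = 7216 - 1045 = 6171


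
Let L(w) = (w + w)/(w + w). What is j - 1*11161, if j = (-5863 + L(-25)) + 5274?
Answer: -11749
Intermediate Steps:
L(w) = 1 (L(w) = (2*w)/((2*w)) = (2*w)*(1/(2*w)) = 1)
j = -588 (j = (-5863 + 1) + 5274 = -5862 + 5274 = -588)
j - 1*11161 = -588 - 1*11161 = -588 - 11161 = -11749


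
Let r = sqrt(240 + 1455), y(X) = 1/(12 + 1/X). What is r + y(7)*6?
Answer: 42/85 + sqrt(1695) ≈ 41.664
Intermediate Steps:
y(X) = 1/(12 + 1/X)
r = sqrt(1695) ≈ 41.170
r + y(7)*6 = sqrt(1695) + (7/(1 + 12*7))*6 = sqrt(1695) + (7/(1 + 84))*6 = sqrt(1695) + (7/85)*6 = sqrt(1695) + 42/85 = 42/85 + sqrt(1695)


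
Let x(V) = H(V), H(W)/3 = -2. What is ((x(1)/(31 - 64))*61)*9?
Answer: 1098/11 ≈ 99.818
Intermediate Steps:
H(W) = -6 (H(W) = 3*(-2) = -6)
x(V) = -6
((x(1)/(31 - 64))*61)*9 = ((-6/(31 - 64))*61)*9 = ((-6/(-33))*61)*9 = (-1/33*(-6)*61)*9 = ((2/11)*61)*9 = (122/11)*9 = 1098/11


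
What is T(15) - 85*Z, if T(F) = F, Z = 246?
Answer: -20895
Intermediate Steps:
T(15) - 85*Z = 15 - 85*246 = 15 - 20910 = -20895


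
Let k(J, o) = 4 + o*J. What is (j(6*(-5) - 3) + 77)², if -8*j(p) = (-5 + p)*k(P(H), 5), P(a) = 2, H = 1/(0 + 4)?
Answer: 82369/4 ≈ 20592.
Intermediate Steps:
H = ¼ (H = 1/4 = ¼ ≈ 0.25000)
k(J, o) = 4 + J*o
j(p) = 35/4 - 7*p/4 (j(p) = -(-5 + p)*(4 + 2*5)/8 = -(-5 + p)*(4 + 10)/8 = -(-5 + p)*14/8 = -(-70 + 14*p)/8 = 35/4 - 7*p/4)
(j(6*(-5) - 3) + 77)² = ((35/4 - 7*(6*(-5) - 3)/4) + 77)² = ((35/4 - 7*(-30 - 3)/4) + 77)² = ((35/4 - 7/4*(-33)) + 77)² = ((35/4 + 231/4) + 77)² = (133/2 + 77)² = (287/2)² = 82369/4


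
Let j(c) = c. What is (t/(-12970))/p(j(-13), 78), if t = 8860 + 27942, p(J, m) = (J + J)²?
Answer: -18401/4383860 ≈ -0.0041974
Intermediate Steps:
p(J, m) = 4*J² (p(J, m) = (2*J)² = 4*J²)
t = 36802
(t/(-12970))/p(j(-13), 78) = (36802/(-12970))/((4*(-13)²)) = (36802*(-1/12970))/((4*169)) = -18401/6485/676 = -18401/6485*1/676 = -18401/4383860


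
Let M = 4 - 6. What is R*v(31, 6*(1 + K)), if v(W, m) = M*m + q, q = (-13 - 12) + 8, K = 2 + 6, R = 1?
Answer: -125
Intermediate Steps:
K = 8
M = -2
q = -17 (q = -25 + 8 = -17)
v(W, m) = -17 - 2*m (v(W, m) = -2*m - 17 = -17 - 2*m)
R*v(31, 6*(1 + K)) = 1*(-17 - 12*(1 + 8)) = 1*(-17 - 12*9) = 1*(-17 - 2*54) = 1*(-17 - 108) = 1*(-125) = -125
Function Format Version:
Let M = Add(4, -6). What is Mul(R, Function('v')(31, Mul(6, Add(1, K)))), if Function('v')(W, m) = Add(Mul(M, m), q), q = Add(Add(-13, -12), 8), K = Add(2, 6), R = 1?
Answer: -125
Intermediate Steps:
K = 8
M = -2
q = -17 (q = Add(-25, 8) = -17)
Function('v')(W, m) = Add(-17, Mul(-2, m)) (Function('v')(W, m) = Add(Mul(-2, m), -17) = Add(-17, Mul(-2, m)))
Mul(R, Function('v')(31, Mul(6, Add(1, K)))) = Mul(1, Add(-17, Mul(-2, Mul(6, Add(1, 8))))) = Mul(1, Add(-17, Mul(-2, Mul(6, 9)))) = Mul(1, Add(-17, Mul(-2, 54))) = Mul(1, Add(-17, -108)) = Mul(1, -125) = -125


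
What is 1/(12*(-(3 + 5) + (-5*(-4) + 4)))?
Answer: 1/192 ≈ 0.0052083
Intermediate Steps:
1/(12*(-(3 + 5) + (-5*(-4) + 4))) = 1/(12*(-1*8 + (20 + 4))) = 1/(12*(-8 + 24)) = 1/(12*16) = 1/192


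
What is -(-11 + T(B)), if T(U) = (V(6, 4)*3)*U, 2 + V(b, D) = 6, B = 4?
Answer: -37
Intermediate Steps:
V(b, D) = 4 (V(b, D) = -2 + 6 = 4)
T(U) = 12*U (T(U) = (4*3)*U = 12*U)
-(-11 + T(B)) = -(-11 + 12*4) = -(-11 + 48) = -1*37 = -37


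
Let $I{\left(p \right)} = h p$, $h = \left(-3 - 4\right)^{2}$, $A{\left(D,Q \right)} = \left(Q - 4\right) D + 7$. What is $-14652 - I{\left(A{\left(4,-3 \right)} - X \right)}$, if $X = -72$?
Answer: $-17151$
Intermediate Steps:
$A{\left(D,Q \right)} = 7 + D \left(-4 + Q\right)$ ($A{\left(D,Q \right)} = \left(-4 + Q\right) D + 7 = D \left(-4 + Q\right) + 7 = 7 + D \left(-4 + Q\right)$)
$h = 49$ ($h = \left(-7\right)^{2} = 49$)
$I{\left(p \right)} = 49 p$
$-14652 - I{\left(A{\left(4,-3 \right)} - X \right)} = -14652 - 49 \left(\left(7 - 16 + 4 \left(-3\right)\right) - -72\right) = -14652 - 49 \left(\left(7 - 16 - 12\right) + 72\right) = -14652 - 49 \left(-21 + 72\right) = -14652 - 49 \cdot 51 = -14652 - 2499 = -17151$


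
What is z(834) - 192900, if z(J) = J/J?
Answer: -192899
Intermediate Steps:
z(J) = 1
z(834) - 192900 = 1 - 192900 = -192899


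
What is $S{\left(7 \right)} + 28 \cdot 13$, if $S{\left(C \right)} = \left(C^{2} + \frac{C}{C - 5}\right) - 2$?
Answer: $\frac{829}{2} \approx 414.5$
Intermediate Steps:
$S{\left(C \right)} = -2 + C^{2} + \frac{C}{-5 + C}$ ($S{\left(C \right)} = \left(C^{2} + \frac{C}{-5 + C}\right) - 2 = -2 + C^{2} + \frac{C}{-5 + C}$)
$S{\left(7 \right)} + 28 \cdot 13 = \frac{10 + 7^{3} - 7 - 5 \cdot 7^{2}}{-5 + 7} + 28 \cdot 13 = \frac{10 + 343 - 7 - 245}{2} + 364 = \frac{1}{2} \cdot 101 + 364 = \frac{101}{2} + 364 = \frac{829}{2}$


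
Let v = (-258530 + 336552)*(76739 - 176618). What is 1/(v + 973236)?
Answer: -1/7791786102 ≈ -1.2834e-10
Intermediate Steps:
v = -7792759338 (v = 78022*(-99879) = -7792759338)
1/(v + 973236) = 1/(-7792759338 + 973236) = 1/(-7791786102) = -1/7791786102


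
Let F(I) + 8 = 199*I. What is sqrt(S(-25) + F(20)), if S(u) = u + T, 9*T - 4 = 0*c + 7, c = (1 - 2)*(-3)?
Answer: sqrt(35534)/3 ≈ 62.835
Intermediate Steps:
c = 3 (c = -1*(-3) = 3)
F(I) = -8 + 199*I
T = 11/9 (T = 4/9 + (0*3 + 7)/9 = 4/9 + (0 + 7)/9 = 4/9 + (1/9)*7 = 4/9 + 7/9 = 11/9 ≈ 1.2222)
S(u) = 11/9 + u (S(u) = u + 11/9 = 11/9 + u)
sqrt(S(-25) + F(20)) = sqrt((11/9 - 25) + (-8 + 199*20)) = sqrt(-214/9 + (-8 + 3980)) = sqrt(-214/9 + 3972) = sqrt(35534/9) = sqrt(35534)/3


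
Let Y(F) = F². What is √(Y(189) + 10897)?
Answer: √46618 ≈ 215.91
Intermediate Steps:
√(Y(189) + 10897) = √(189² + 10897) = √(35721 + 10897) = √46618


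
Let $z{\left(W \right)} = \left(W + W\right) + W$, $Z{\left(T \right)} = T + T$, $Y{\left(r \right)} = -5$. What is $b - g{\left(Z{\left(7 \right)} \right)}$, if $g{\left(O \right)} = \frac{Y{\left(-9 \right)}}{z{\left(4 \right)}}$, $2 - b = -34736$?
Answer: $\frac{416861}{12} \approx 34738.0$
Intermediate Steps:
$b = 34738$ ($b = 2 - -34736 = 2 + 34736 = 34738$)
$Z{\left(T \right)} = 2 T$
$z{\left(W \right)} = 3 W$ ($z{\left(W \right)} = 2 W + W = 3 W$)
$g{\left(O \right)} = - \frac{5}{12}$ ($g{\left(O \right)} = - \frac{5}{3 \cdot 4} = - \frac{5}{12}$)
$b - g{\left(Z{\left(7 \right)} \right)} = 34738 - - \frac{5}{12} = 34738 + \frac{5}{12} = \frac{416861}{12}$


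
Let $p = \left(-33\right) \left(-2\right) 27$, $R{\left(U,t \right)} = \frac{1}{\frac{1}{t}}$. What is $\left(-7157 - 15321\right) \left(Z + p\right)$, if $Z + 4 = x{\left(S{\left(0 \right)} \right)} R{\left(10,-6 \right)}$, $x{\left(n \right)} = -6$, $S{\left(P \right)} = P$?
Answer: $-40775092$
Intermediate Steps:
$R{\left(U,t \right)} = t$
$p = 1782$ ($p = 66 \cdot 27 = 1782$)
$Z = 32$ ($Z = -4 - -36 = -4 + 36 = 32$)
$\left(-7157 - 15321\right) \left(Z + p\right) = \left(-7157 - 15321\right) \left(32 + 1782\right) = \left(-22478\right) 1814 = -40775092$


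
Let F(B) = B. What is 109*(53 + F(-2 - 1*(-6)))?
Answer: 6213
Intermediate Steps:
109*(53 + F(-2 - 1*(-6))) = 109*(53 + (-2 - 1*(-6))) = 109*(53 + (-2 + 6)) = 109*(53 + 4) = 109*57 = 6213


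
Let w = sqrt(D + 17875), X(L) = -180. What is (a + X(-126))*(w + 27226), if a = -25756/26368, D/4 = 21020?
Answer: -16240295387/3296 - 1192999*sqrt(101955)/6592 ≈ -4.9851e+6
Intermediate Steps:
D = 84080 (D = 4*21020 = 84080)
a = -6439/6592 (a = -25756*1/26368 = -6439/6592 ≈ -0.97679)
w = sqrt(101955) (w = sqrt(84080 + 17875) = sqrt(101955) ≈ 319.30)
(a + X(-126))*(w + 27226) = (-6439/6592 - 180)*(sqrt(101955) + 27226) = -1192999*(27226 + sqrt(101955))/6592 = -16240295387/3296 - 1192999*sqrt(101955)/6592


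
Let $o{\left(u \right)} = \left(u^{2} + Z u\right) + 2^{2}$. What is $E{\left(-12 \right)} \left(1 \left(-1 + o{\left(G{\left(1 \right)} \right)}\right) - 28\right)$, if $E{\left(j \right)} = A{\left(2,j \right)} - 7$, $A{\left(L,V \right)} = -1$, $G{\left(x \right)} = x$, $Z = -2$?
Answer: $208$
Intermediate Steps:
$o{\left(u \right)} = 4 + u^{2} - 2 u$ ($o{\left(u \right)} = \left(u^{2} - 2 u\right) + 2^{2} = \left(u^{2} - 2 u\right) + 4 = 4 + u^{2} - 2 u$)
$E{\left(j \right)} = -8$ ($E{\left(j \right)} = -1 - 7 = -8$)
$E{\left(-12 \right)} \left(1 \left(-1 + o{\left(G{\left(1 \right)} \right)}\right) - 28\right) = - 8 \left(1 \left(-1 + \left(4 + 1^{2} - 2\right)\right) - 28\right) = - 8 \left(1 \left(-1 + \left(4 + 1 - 2\right)\right) - 28\right) = - 8 \left(1 \left(-1 + 3\right) - 28\right) = - 8 \left(1 \cdot 2 - 28\right) = - 8 \left(2 - 28\right) = \left(-8\right) \left(-26\right) = 208$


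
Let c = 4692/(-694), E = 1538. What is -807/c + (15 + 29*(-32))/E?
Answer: 35711892/300679 ≈ 118.77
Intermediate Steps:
c = -2346/347 (c = 4692*(-1/694) = -2346/347 ≈ -6.7608)
-807/c + (15 + 29*(-32))/E = -807/(-2346/347) + (15 + 29*(-32))/1538 = -807*(-347/2346) + (15 - 928)*(1/1538) = 93343/782 - 913*1/1538 = 93343/782 - 913/1538 = 35711892/300679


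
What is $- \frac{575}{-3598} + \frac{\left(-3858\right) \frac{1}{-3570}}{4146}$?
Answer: $\frac{50741563}{316992795} \approx 0.16007$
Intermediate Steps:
$- \frac{575}{-3598} + \frac{\left(-3858\right) \frac{1}{-3570}}{4146} = \left(-575\right) \left(- \frac{1}{3598}\right) + \left(-3858\right) \left(- \frac{1}{3570}\right) \frac{1}{4146} = \frac{575}{3598} + \frac{643}{595} \cdot \frac{1}{4146} = \frac{575}{3598} + \frac{643}{2466870} = \frac{50741563}{316992795}$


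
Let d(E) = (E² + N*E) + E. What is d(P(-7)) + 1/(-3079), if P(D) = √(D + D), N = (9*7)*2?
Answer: -43107/3079 + 127*I*√14 ≈ -14.0 + 475.19*I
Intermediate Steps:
N = 126 (N = 63*2 = 126)
P(D) = √2*√D (P(D) = √(2*D) = √2*√D)
d(E) = E² + 127*E (d(E) = (E² + 126*E) + E = E² + 127*E)
d(P(-7)) + 1/(-3079) = (√2*√(-7))*(127 + √2*√(-7)) + 1/(-3079) = (√2*(I*√7))*(127 + √2*(I*√7)) - 1/3079 = (I*√14)*(127 + I*√14) - 1/3079 = I*√14*(127 + I*√14) - 1/3079 = -1/3079 + I*√14*(127 + I*√14)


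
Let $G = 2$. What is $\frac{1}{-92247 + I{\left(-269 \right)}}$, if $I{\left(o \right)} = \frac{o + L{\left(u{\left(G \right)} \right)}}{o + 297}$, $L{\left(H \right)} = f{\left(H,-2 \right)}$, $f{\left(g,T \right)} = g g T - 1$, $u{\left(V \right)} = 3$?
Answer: $- \frac{7}{645801} \approx -1.0839 \cdot 10^{-5}$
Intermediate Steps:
$f{\left(g,T \right)} = -1 + T g^{2}$ ($f{\left(g,T \right)} = g^{2} T - 1 = T g^{2} - 1 = -1 + T g^{2}$)
$L{\left(H \right)} = -1 - 2 H^{2}$
$I{\left(o \right)} = \frac{-19 + o}{297 + o}$ ($I{\left(o \right)} = \frac{o - \left(1 + 2 \cdot 3^{2}\right)}{o + 297} = \frac{o - 19}{297 + o} = \frac{-19 + o}{297 + o}$)
$\frac{1}{-92247 + I{\left(-269 \right)}} = \frac{1}{-92247 + \frac{-19 - 269}{297 - 269}} = \frac{1}{-92247 + \frac{1}{28} \left(-288\right)} = \frac{1}{-92247 - \frac{72}{7}} = \frac{1}{- \frac{645801}{7}} = - \frac{7}{645801}$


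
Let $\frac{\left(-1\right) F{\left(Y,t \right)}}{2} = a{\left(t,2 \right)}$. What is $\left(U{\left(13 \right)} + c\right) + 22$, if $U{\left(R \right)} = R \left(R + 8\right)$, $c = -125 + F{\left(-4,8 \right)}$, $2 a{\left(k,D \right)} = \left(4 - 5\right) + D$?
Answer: $169$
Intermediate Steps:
$a{\left(k,D \right)} = - \frac{1}{2} + \frac{D}{2}$ ($a{\left(k,D \right)} = \frac{\left(4 - 5\right) + D}{2} = \frac{-1 + D}{2} = - \frac{1}{2} + \frac{D}{2}$)
$F{\left(Y,t \right)} = -1$ ($F{\left(Y,t \right)} = - 2 \left(- \frac{1}{2} + \frac{1}{2} \cdot 2\right) = - 2 \left(- \frac{1}{2} + 1\right) = \left(-2\right) \frac{1}{2} = -1$)
$c = -126$ ($c = -125 - 1 = -126$)
$U{\left(R \right)} = R \left(8 + R\right)$
$\left(U{\left(13 \right)} + c\right) + 22 = \left(13 \left(8 + 13\right) - 126\right) + 22 = \left(13 \cdot 21 - 126\right) + 22 = \left(273 - 126\right) + 22 = 147 + 22 = 169$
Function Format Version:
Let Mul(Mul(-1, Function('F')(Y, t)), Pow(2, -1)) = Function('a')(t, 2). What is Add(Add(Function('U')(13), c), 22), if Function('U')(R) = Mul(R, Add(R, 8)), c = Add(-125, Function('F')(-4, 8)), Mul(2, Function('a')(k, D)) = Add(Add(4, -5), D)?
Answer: 169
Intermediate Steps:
Function('a')(k, D) = Add(Rational(-1, 2), Mul(Rational(1, 2), D)) (Function('a')(k, D) = Mul(Rational(1, 2), Add(Add(4, -5), D)) = Mul(Rational(1, 2), Add(-1, D)) = Add(Rational(-1, 2), Mul(Rational(1, 2), D)))
Function('F')(Y, t) = -1 (Function('F')(Y, t) = Mul(-2, Add(Rational(-1, 2), Mul(Rational(1, 2), 2))) = Mul(-2, Add(Rational(-1, 2), 1)) = Mul(-2, Rational(1, 2)) = -1)
c = -126 (c = Add(-125, -1) = -126)
Function('U')(R) = Mul(R, Add(8, R))
Add(Add(Function('U')(13), c), 22) = Add(Add(Mul(13, Add(8, 13)), -126), 22) = Add(Add(Mul(13, 21), -126), 22) = Add(Add(273, -126), 22) = Add(147, 22) = 169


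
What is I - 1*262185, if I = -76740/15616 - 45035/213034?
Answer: -109029762691045/415842368 ≈ -2.6219e+5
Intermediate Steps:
I = -2131436965/415842368 (I = -76740*1/15616 - 45035*1/213034 = -19185/3904 - 45035/213034 = -2131436965/415842368 ≈ -5.1256)
I - 1*262185 = -2131436965/415842368 - 1*262185 = -2131436965/415842368 - 262185 = -109029762691045/415842368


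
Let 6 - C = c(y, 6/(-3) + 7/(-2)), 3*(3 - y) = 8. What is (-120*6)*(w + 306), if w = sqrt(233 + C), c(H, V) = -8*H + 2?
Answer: -220320 - 240*sqrt(2157) ≈ -2.3147e+5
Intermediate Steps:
y = 1/3 (y = 3 - 1/3*8 = 3 - 8/3 = 1/3 ≈ 0.33333)
c(H, V) = 2 - 8*H
C = 20/3 (C = 6 - (2 - 8*1/3) = 6 - (2 - 8/3) = 6 - 1*(-2/3) = 6 + 2/3 = 20/3 ≈ 6.6667)
w = sqrt(2157)/3 (w = sqrt(233 + 20/3) = sqrt(719/3) = sqrt(2157)/3 ≈ 15.481)
(-120*6)*(w + 306) = (-120*6)*(sqrt(2157)/3 + 306) = -720*(306 + sqrt(2157)/3) = -220320 - 240*sqrt(2157)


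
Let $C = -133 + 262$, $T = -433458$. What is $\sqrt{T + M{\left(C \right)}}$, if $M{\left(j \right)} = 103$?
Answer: $i \sqrt{433355} \approx 658.3 i$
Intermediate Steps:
$C = 129$
$\sqrt{T + M{\left(C \right)}} = \sqrt{-433458 + 103} = \sqrt{-433355} = i \sqrt{433355}$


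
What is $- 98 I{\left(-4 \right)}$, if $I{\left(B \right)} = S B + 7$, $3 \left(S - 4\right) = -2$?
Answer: $\frac{1862}{3} \approx 620.67$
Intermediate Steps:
$S = \frac{10}{3}$ ($S = 4 + \frac{1}{3} \left(-2\right) = 4 - \frac{2}{3} = \frac{10}{3} \approx 3.3333$)
$I{\left(B \right)} = 7 + \frac{10 B}{3}$ ($I{\left(B \right)} = \frac{10 B}{3} + 7 = 7 + \frac{10 B}{3}$)
$- 98 I{\left(-4 \right)} = - 98 \left(7 + \frac{10}{3} \left(-4\right)\right) = - 98 \left(7 - \frac{40}{3}\right) = \left(-98\right) \left(- \frac{19}{3}\right) = \frac{1862}{3}$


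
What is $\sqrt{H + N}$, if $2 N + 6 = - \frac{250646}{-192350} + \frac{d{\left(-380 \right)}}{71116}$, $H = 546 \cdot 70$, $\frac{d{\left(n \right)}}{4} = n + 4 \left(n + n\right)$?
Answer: $\frac{\sqrt{17878123614092696421542}}{683958130} \approx 195.49$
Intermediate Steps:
$d{\left(n \right)} = 36 n$ ($d{\left(n \right)} = 4 \left(n + 4 \left(n + n\right)\right) = 4 \left(n + 4 \cdot 2 n\right) = 4 \left(n + 8 n\right) = 4 \cdot 9 n = 36 n$)
$H = 38220$
$N = - \frac{8360172833}{3419790650}$ ($N = -3 + \frac{- \frac{250646}{-192350} + \frac{36 \left(-380\right)}{71116}}{2} = -3 + \frac{\left(-250646\right) \left(- \frac{1}{192350}\right) - \frac{3420}{17779}}{2} = -3 + \frac{\frac{125323}{96175} - \frac{3420}{17779}}{2} = -3 + \frac{1}{2} \cdot \frac{1899199117}{1709895325} = -3 + \frac{1899199117}{3419790650} = - \frac{8360172833}{3419790650} \approx -2.4446$)
$\sqrt{H + N} = \sqrt{38220 - \frac{8360172833}{3419790650}} = \sqrt{\frac{130696038470167}{3419790650}} = \frac{\sqrt{17878123614092696421542}}{683958130}$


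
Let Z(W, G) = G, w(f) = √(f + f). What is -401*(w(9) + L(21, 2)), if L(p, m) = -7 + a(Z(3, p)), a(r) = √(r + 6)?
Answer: 2807 - 1203*√2 - 1203*√3 ≈ -977.96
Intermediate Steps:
w(f) = √2*√f (w(f) = √(2*f) = √2*√f)
a(r) = √(6 + r)
L(p, m) = -7 + √(6 + p)
-401*(w(9) + L(21, 2)) = -401*(√2*√9 + (-7 + √(6 + 21))) = -401*(√2*3 + (-7 + √27)) = -401*(3*√2 + (-7 + 3*√3)) = -401*(-7 + 3*√2 + 3*√3) = 2807 - 1203*√2 - 1203*√3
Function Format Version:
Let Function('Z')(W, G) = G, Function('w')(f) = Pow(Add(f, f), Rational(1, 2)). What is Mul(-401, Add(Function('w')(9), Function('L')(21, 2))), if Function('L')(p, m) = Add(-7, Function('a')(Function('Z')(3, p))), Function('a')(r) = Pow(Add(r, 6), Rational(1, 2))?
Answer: Add(2807, Mul(-1203, Pow(2, Rational(1, 2))), Mul(-1203, Pow(3, Rational(1, 2)))) ≈ -977.96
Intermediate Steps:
Function('w')(f) = Mul(Pow(2, Rational(1, 2)), Pow(f, Rational(1, 2))) (Function('w')(f) = Pow(Mul(2, f), Rational(1, 2)) = Mul(Pow(2, Rational(1, 2)), Pow(f, Rational(1, 2))))
Function('a')(r) = Pow(Add(6, r), Rational(1, 2))
Function('L')(p, m) = Add(-7, Pow(Add(6, p), Rational(1, 2)))
Mul(-401, Add(Function('w')(9), Function('L')(21, 2))) = Mul(-401, Add(Mul(Pow(2, Rational(1, 2)), Pow(9, Rational(1, 2))), Add(-7, Pow(Add(6, 21), Rational(1, 2))))) = Mul(-401, Add(Mul(Pow(2, Rational(1, 2)), 3), Add(-7, Pow(27, Rational(1, 2))))) = Mul(-401, Add(Mul(3, Pow(2, Rational(1, 2))), Add(-7, Mul(3, Pow(3, Rational(1, 2)))))) = Mul(-401, Add(-7, Mul(3, Pow(2, Rational(1, 2))), Mul(3, Pow(3, Rational(1, 2))))) = Add(2807, Mul(-1203, Pow(2, Rational(1, 2))), Mul(-1203, Pow(3, Rational(1, 2))))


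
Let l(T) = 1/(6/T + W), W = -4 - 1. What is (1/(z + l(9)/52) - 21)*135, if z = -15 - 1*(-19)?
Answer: -7566075/2701 ≈ -2801.2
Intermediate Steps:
W = -5
z = 4 (z = -15 + 19 = 4)
l(T) = 1/(-5 + 6/T) (l(T) = 1/(6/T - 5) = 1/(-5 + 6/T))
(1/(z + l(9)/52) - 21)*135 = (1/(4 + (9/(6 - 5*9))/52) - 21)*135 = (1/(4 + (9/(6 - 45))*(1/52)) - 21)*135 = (1/(4 + (9/(-39))*(1/52)) - 21)*135 = (1/(4 + (9*(-1/39))*(1/52)) - 21)*135 = (1/(4 - 3/13*1/52) - 21)*135 = (1/(4 - 3/676) - 21)*135 = (1/(2701/676) - 21)*135 = (676/2701 - 21)*135 = -56045/2701*135 = -7566075/2701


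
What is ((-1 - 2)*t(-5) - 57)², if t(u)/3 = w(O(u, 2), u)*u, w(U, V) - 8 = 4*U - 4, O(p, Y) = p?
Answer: 603729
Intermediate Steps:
w(U, V) = 4 + 4*U (w(U, V) = 8 + (4*U - 4) = 8 + (-4 + 4*U) = 4 + 4*U)
t(u) = 3*u*(4 + 4*u) (t(u) = 3*((4 + 4*u)*u) = 3*(u*(4 + 4*u)) = 3*u*(4 + 4*u))
((-1 - 2)*t(-5) - 57)² = ((-1 - 2)*(12*(-5)*(1 - 5)) - 57)² = (-36*(-5)*(-4) - 57)² = (-3*240 - 57)² = (-720 - 57)² = (-777)² = 603729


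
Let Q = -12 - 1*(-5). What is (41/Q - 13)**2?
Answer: 17424/49 ≈ 355.59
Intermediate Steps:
Q = -7 (Q = -12 + 5 = -7)
(41/Q - 13)**2 = (41/(-7) - 13)**2 = (41*(-1/7) - 13)**2 = (-41/7 - 13)**2 = (-132/7)**2 = 17424/49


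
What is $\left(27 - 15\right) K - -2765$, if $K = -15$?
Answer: $2585$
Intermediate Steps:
$\left(27 - 15\right) K - -2765 = \left(27 - 15\right) \left(-15\right) - -2765 = 12 \left(-15\right) + 2765 = -180 + 2765 = 2585$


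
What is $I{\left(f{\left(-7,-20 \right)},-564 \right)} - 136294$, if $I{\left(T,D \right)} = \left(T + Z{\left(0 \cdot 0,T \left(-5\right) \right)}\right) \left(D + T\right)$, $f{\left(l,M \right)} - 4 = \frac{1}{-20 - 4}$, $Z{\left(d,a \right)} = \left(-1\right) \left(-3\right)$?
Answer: $- \frac{80749991}{576} \approx -1.4019 \cdot 10^{5}$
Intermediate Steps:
$Z{\left(d,a \right)} = 3$
$f{\left(l,M \right)} = \frac{95}{24}$ ($f{\left(l,M \right)} = 4 + \frac{1}{-20 - 4} = 4 + \frac{1}{-24} = 4 - \frac{1}{24} = \frac{95}{24}$)
$I{\left(T,D \right)} = \left(3 + T\right) \left(D + T\right)$ ($I{\left(T,D \right)} = \left(T + 3\right) \left(D + T\right) = \left(3 + T\right) \left(D + T\right)$)
$I{\left(f{\left(-7,-20 \right)},-564 \right)} - 136294 = \left(\left(\frac{95}{24}\right)^{2} + 3 \left(-564\right) + 3 \cdot \frac{95}{24} - \frac{4465}{2}\right) - 136294 = \left(\frac{9025}{576} - 1692 + \frac{95}{8} - \frac{4465}{2}\right) - 136294 = - \frac{2244647}{576} - 136294 = - \frac{80749991}{576}$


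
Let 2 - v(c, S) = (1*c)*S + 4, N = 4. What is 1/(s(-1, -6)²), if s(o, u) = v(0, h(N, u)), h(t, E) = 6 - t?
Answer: ¼ ≈ 0.25000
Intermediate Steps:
v(c, S) = -2 - S*c (v(c, S) = 2 - ((1*c)*S + 4) = 2 - (c*S + 4) = 2 - (S*c + 4) = 2 - (4 + S*c) = 2 + (-4 - S*c) = -2 - S*c)
s(o, u) = -2 (s(o, u) = -2 - 1*(6 - 1*4)*0 = -2 - 1*(6 - 4)*0 = -2 - 1*2*0 = -2 + 0 = -2)
1/(s(-1, -6)²) = 1/((-2)²) = 1/4 = ¼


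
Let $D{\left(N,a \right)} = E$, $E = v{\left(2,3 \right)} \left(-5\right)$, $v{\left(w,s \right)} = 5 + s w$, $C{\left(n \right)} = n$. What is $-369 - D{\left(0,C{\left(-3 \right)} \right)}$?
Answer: $-314$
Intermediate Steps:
$E = -55$ ($E = \left(5 + 3 \cdot 2\right) \left(-5\right) = \left(5 + 6\right) \left(-5\right) = 11 \left(-5\right) = -55$)
$D{\left(N,a \right)} = -55$
$-369 - D{\left(0,C{\left(-3 \right)} \right)} = -369 - -55 = -369 + 55 = -314$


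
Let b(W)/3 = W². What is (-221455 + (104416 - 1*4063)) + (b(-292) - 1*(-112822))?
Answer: 247512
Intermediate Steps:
b(W) = 3*W²
(-221455 + (104416 - 1*4063)) + (b(-292) - 1*(-112822)) = (-221455 + (104416 - 1*4063)) + (3*(-292)² - 1*(-112822)) = (-221455 + (104416 - 4063)) + (3*85264 + 112822) = (-221455 + 100353) + (255792 + 112822) = -121102 + 368614 = 247512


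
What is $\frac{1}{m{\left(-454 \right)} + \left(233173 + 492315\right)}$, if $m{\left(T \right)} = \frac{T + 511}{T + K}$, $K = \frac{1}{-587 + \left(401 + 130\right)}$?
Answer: $\frac{8475}{6148509736} \approx 1.3784 \cdot 10^{-6}$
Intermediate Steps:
$K = - \frac{1}{56}$ ($K = \frac{1}{-587 + 531} = \frac{1}{-56} = - \frac{1}{56} \approx -0.017857$)
$m{\left(T \right)} = \frac{511 + T}{- \frac{1}{56} + T}$ ($m{\left(T \right)} = \frac{T + 511}{T - \frac{1}{56}} = \frac{511 + T}{- \frac{1}{56} + T}$)
$\frac{1}{m{\left(-454 \right)} + \left(233173 + 492315\right)} = \frac{1}{\frac{56 \left(511 - 454\right)}{-1 + 56 \left(-454\right)} + \left(233173 + 492315\right)} = \frac{1}{56 \frac{1}{-1 - 25424} \cdot 57 + 725488} = \frac{1}{56 \frac{1}{-25425} \cdot 57 + 725488} = \frac{1}{56 \left(- \frac{1}{25425}\right) 57 + 725488} = \frac{1}{- \frac{1064}{8475} + 725488} = \frac{1}{\frac{6148509736}{8475}} = \frac{8475}{6148509736}$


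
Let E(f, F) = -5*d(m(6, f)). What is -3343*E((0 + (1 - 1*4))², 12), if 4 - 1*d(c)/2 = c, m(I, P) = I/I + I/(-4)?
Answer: 150435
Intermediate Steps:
m(I, P) = 1 - I/4 (m(I, P) = 1 + I*(-¼) = 1 - I/4)
d(c) = 8 - 2*c
E(f, F) = -45 (E(f, F) = -5*(8 - 2*(1 - ¼*6)) = -5*(8 - 2*(1 - 3/2)) = -5*(8 - 2*(-½)) = -5*(8 + 1) = -5*9 = -45)
-3343*E((0 + (1 - 1*4))², 12) = -3343*(-45) = 150435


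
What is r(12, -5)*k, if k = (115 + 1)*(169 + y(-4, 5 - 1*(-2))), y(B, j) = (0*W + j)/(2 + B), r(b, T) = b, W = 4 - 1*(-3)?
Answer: 230376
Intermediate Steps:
W = 7 (W = 4 + 3 = 7)
y(B, j) = j/(2 + B) (y(B, j) = (0*7 + j)/(2 + B) = (0 + j)/(2 + B) = j/(2 + B))
k = 19198 (k = (115 + 1)*(169 + (5 - 1*(-2))/(2 - 4)) = 116*(169 + (5 + 2)/(-2)) = 116*(169 + 7*(-½)) = 116*(169 - 7/2) = 116*(331/2) = 19198)
r(12, -5)*k = 12*19198 = 230376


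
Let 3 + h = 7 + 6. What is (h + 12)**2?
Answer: 484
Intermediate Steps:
h = 10 (h = -3 + (7 + 6) = -3 + 13 = 10)
(h + 12)**2 = (10 + 12)**2 = 22**2 = 484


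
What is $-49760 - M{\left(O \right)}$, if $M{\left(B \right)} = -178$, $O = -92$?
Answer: $-49582$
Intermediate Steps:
$-49760 - M{\left(O \right)} = -49760 - -178 = -49760 + 178 = -49582$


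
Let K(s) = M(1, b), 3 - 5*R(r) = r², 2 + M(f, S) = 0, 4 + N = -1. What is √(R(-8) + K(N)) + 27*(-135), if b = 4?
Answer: -3645 + I*√355/5 ≈ -3645.0 + 3.7683*I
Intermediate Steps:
N = -5 (N = -4 - 1 = -5)
M(f, S) = -2 (M(f, S) = -2 + 0 = -2)
R(r) = ⅗ - r²/5
K(s) = -2
√(R(-8) + K(N)) + 27*(-135) = √((⅗ - ⅕*(-8)²) - 2) + 27*(-135) = √((⅗ - ⅕*64) - 2) - 3645 = √((⅗ - 64/5) - 2) - 3645 = √(-61/5 - 2) - 3645 = √(-71/5) - 3645 = I*√355/5 - 3645 = -3645 + I*√355/5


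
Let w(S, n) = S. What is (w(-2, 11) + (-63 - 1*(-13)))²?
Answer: 2704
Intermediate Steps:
(w(-2, 11) + (-63 - 1*(-13)))² = (-2 + (-63 - 1*(-13)))² = (-2 + (-63 + 13))² = (-2 - 50)² = (-52)² = 2704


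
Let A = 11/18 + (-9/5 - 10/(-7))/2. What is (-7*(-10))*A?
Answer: 268/9 ≈ 29.778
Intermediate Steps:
A = 134/315 (A = 11*(1/18) + (-9*⅕ - 10*(-⅐))*(½) = 11/18 + (-9/5 + 10/7)*(½) = 11/18 - 13/35*½ = 11/18 - 13/70 = 134/315 ≈ 0.42540)
(-7*(-10))*A = -7*(-10)*(134/315) = 70*(134/315) = 268/9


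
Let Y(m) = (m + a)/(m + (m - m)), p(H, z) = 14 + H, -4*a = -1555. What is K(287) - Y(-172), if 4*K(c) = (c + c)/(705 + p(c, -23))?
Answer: 485465/346064 ≈ 1.4028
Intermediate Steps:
a = 1555/4 (a = -1/4*(-1555) = 1555/4 ≈ 388.75)
Y(m) = (1555/4 + m)/m (Y(m) = (m + 1555/4)/(m + (m - m)) = (1555/4 + m)/(m + 0) = (1555/4 + m)/m)
K(c) = c/(2*(719 + c)) (K(c) = ((c + c)/(705 + (14 + c)))/4 = ((2*c)/(719 + c))/4 = (2*c/(719 + c))/4 = c/(2*(719 + c)))
K(287) - Y(-172) = (1/2)*287/(719 + 287) - (1555/4 - 172)/(-172) = (1/2)*287/1006 - (-1)*867/(172*4) = (1/2)*287*(1/1006) - 1*(-867/688) = 287/2012 + 867/688 = 485465/346064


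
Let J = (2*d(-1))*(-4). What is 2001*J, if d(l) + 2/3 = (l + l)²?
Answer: -53360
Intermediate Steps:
d(l) = -⅔ + 4*l² (d(l) = -⅔ + (l + l)² = -⅔ + (2*l)² = -⅔ + 4*l²)
J = -80/3 (J = (2*(-⅔ + 4*(-1)²))*(-4) = (2*(-⅔ + 4*1))*(-4) = (2*(-⅔ + 4))*(-4) = (2*(10/3))*(-4) = (20/3)*(-4) = -80/3 ≈ -26.667)
2001*J = 2001*(-80/3) = -53360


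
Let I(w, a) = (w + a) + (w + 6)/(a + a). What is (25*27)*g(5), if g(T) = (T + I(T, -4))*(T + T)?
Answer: 124875/4 ≈ 31219.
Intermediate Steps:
I(w, a) = a + w + (6 + w)/(2*a) (I(w, a) = (a + w) + (6 + w)/((2*a)) = (a + w) + (6 + w)*(1/(2*a)) = (a + w) + (6 + w)/(2*a) = a + w + (6 + w)/(2*a))
g(T) = 2*T*(-19/4 + 15*T/8) (g(T) = (T + (3 + T/2 - 4*(-4 + T))/(-4))*(T + T) = (T - (3 + T/2 + (16 - 4*T))/4)*(2*T) = (T - (19 - 7*T/2)/4)*(2*T) = (T + (-19/4 + 7*T/8))*(2*T) = (-19/4 + 15*T/8)*(2*T) = 2*T*(-19/4 + 15*T/8))
(25*27)*g(5) = (25*27)*((¼)*5*(-38 + 15*5)) = 675*((¼)*5*(-38 + 75)) = 675*((¼)*5*37) = 675*(185/4) = 124875/4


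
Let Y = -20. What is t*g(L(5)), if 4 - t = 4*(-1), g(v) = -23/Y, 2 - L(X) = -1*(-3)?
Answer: 46/5 ≈ 9.2000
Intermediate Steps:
L(X) = -1 (L(X) = 2 - (-1)*(-3) = 2 - 1*3 = 2 - 3 = -1)
g(v) = 23/20 (g(v) = -23/(-20) = -23*(-1/20) = 23/20)
t = 8 (t = 4 - 4*(-1) = 4 - 1*(-4) = 4 + 4 = 8)
t*g(L(5)) = 8*(23/20) = 46/5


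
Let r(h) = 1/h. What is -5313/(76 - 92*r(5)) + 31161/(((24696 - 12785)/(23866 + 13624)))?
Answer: 112044213535/1143456 ≈ 97987.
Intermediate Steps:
r(h) = 1/h
-5313/(76 - 92*r(5)) + 31161/(((24696 - 12785)/(23866 + 13624))) = -5313/(76 - 92/5) + 31161/(((24696 - 12785)/(23866 + 13624))) = -5313/(76 - 92*⅕) + 31161/((11911/37490)) = -5313/(76 - 92/5) + 31161/((11911*(1/37490))) = -5313/288/5 + 31161/(11911/37490) = -5313*5/288 + 31161*(37490/11911) = -8855/96 + 1168225890/11911 = 112044213535/1143456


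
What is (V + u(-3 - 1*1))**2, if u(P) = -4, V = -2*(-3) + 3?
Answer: 25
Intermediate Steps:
V = 9 (V = 6 + 3 = 9)
(V + u(-3 - 1*1))**2 = (9 - 4)**2 = 5**2 = 25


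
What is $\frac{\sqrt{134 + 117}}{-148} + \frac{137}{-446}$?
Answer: $- \frac{137}{446} - \frac{\sqrt{251}}{148} \approx -0.41422$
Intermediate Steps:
$\frac{\sqrt{134 + 117}}{-148} + \frac{137}{-446} = \sqrt{251} \left(- \frac{1}{148}\right) + 137 \left(- \frac{1}{446}\right) = - \frac{\sqrt{251}}{148} - \frac{137}{446} = - \frac{137}{446} - \frac{\sqrt{251}}{148}$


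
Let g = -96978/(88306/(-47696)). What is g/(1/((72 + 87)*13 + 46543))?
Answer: 112421870631840/44153 ≈ 2.5462e+9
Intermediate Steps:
g = 2312731344/44153 (g = -96978/(88306*(-1/47696)) = -96978/(-44153/23848) = -96978*(-23848/44153) = 2312731344/44153 ≈ 52380.)
g/(1/((72 + 87)*13 + 46543)) = 2312731344/(44153*(1/((72 + 87)*13 + 46543))) = 2312731344/(44153*(1/(159*13 + 46543))) = 2312731344/(44153*(1/(2067 + 46543))) = 2312731344/(44153*(1/48610)) = (2312731344/44153)*48610 = 112421870631840/44153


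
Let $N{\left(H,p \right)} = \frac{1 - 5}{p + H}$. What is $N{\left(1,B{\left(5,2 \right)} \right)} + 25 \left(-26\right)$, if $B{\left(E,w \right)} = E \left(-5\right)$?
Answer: $- \frac{3899}{6} \approx -649.83$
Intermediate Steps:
$B{\left(E,w \right)} = - 5 E$
$N{\left(H,p \right)} = - \frac{4}{H + p}$
$N{\left(1,B{\left(5,2 \right)} \right)} + 25 \left(-26\right) = - \frac{4}{1 - 25} + 25 \left(-26\right) = - \frac{4}{1 - 25} - 650 = - \frac{4}{-24} - 650 = \left(-4\right) \left(- \frac{1}{24}\right) - 650 = \frac{1}{6} - 650 = - \frac{3899}{6}$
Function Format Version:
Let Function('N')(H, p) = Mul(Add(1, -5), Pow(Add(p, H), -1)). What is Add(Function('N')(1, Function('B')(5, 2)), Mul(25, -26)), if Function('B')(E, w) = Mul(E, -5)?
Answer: Rational(-3899, 6) ≈ -649.83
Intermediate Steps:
Function('B')(E, w) = Mul(-5, E)
Function('N')(H, p) = Mul(-4, Pow(Add(H, p), -1))
Add(Function('N')(1, Function('B')(5, 2)), Mul(25, -26)) = Add(Mul(-4, Pow(Add(1, Mul(-5, 5)), -1)), Mul(25, -26)) = Add(Mul(-4, Pow(Add(1, -25), -1)), -650) = Add(Mul(-4, Pow(-24, -1)), -650) = Add(Mul(-4, Rational(-1, 24)), -650) = Add(Rational(1, 6), -650) = Rational(-3899, 6)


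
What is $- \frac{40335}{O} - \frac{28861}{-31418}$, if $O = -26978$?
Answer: $\frac{511464272}{211898701} \approx 2.4137$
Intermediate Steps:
$- \frac{40335}{O} - \frac{28861}{-31418} = - \frac{40335}{-26978} - \frac{28861}{-31418} = \left(-40335\right) \left(- \frac{1}{26978}\right) - - \frac{28861}{31418} = \frac{40335}{26978} + \frac{28861}{31418} = \frac{511464272}{211898701}$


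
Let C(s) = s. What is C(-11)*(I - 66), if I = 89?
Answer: -253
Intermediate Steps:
C(-11)*(I - 66) = -11*(89 - 66) = -11*23 = -253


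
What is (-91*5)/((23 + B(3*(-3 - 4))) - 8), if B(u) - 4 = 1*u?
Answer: 455/2 ≈ 227.50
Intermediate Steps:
B(u) = 4 + u (B(u) = 4 + 1*u = 4 + u)
(-91*5)/((23 + B(3*(-3 - 4))) - 8) = (-91*5)/((23 + (4 + 3*(-3 - 4))) - 8) = -455/((23 + (4 + 3*(-7))) - 8) = -455/((23 + (4 - 21)) - 8) = -455/((23 - 17) - 8) = -455/(6 - 8) = -455/(-2) = -455*(-½) = 455/2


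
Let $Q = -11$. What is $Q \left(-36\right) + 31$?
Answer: $427$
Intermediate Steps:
$Q \left(-36\right) + 31 = \left(-11\right) \left(-36\right) + 31 = 396 + 31 = 427$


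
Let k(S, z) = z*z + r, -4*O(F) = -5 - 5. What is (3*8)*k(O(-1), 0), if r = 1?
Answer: 24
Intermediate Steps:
O(F) = 5/2 (O(F) = -(-5 - 5)/4 = -¼*(-10) = 5/2)
k(S, z) = 1 + z² (k(S, z) = z*z + 1 = z² + 1 = 1 + z²)
(3*8)*k(O(-1), 0) = (3*8)*(1 + 0²) = 24*(1 + 0) = 24*1 = 24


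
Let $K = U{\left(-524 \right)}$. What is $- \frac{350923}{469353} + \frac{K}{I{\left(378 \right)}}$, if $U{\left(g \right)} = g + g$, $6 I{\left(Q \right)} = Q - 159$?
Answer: $- \frac{1009381267}{34262769} \approx -29.46$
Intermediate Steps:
$I{\left(Q \right)} = - \frac{53}{2} + \frac{Q}{6}$ ($I{\left(Q \right)} = \frac{Q - 159}{6} = \frac{-159 + Q}{6} = - \frac{53}{2} + \frac{Q}{6}$)
$U{\left(g \right)} = 2 g$
$K = -1048$ ($K = 2 \left(-524\right) = -1048$)
$- \frac{350923}{469353} + \frac{K}{I{\left(378 \right)}} = - \frac{350923}{469353} - \frac{1048}{- \frac{53}{2} + \frac{1}{6} \cdot 378} = \left(-350923\right) \frac{1}{469353} - \frac{1048}{- \frac{53}{2} + 63} = - \frac{350923}{469353} - \frac{1048}{\frac{73}{2}} = - \frac{350923}{469353} - \frac{2096}{73} = - \frac{1009381267}{34262769}$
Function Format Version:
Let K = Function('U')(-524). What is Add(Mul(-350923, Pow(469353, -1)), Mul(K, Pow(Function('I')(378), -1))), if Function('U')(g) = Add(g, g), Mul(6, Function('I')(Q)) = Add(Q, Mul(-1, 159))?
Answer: Rational(-1009381267, 34262769) ≈ -29.460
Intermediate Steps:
Function('I')(Q) = Add(Rational(-53, 2), Mul(Rational(1, 6), Q)) (Function('I')(Q) = Mul(Rational(1, 6), Add(Q, Mul(-1, 159))) = Mul(Rational(1, 6), Add(Q, -159)) = Mul(Rational(1, 6), Add(-159, Q)) = Add(Rational(-53, 2), Mul(Rational(1, 6), Q)))
Function('U')(g) = Mul(2, g)
K = -1048 (K = Mul(2, -524) = -1048)
Add(Mul(-350923, Pow(469353, -1)), Mul(K, Pow(Function('I')(378), -1))) = Add(Mul(-350923, Pow(469353, -1)), Mul(-1048, Pow(Add(Rational(-53, 2), Mul(Rational(1, 6), 378)), -1))) = Add(Mul(-350923, Rational(1, 469353)), Mul(-1048, Pow(Add(Rational(-53, 2), 63), -1))) = Add(Rational(-350923, 469353), Mul(-1048, Pow(Rational(73, 2), -1))) = Add(Rational(-350923, 469353), Mul(-1048, Rational(2, 73))) = Add(Rational(-350923, 469353), Rational(-2096, 73)) = Rational(-1009381267, 34262769)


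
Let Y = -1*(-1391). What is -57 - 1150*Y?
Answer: -1599707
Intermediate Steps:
Y = 1391
-57 - 1150*Y = -57 - 1150*1391 = -57 - 1599650 = -1599707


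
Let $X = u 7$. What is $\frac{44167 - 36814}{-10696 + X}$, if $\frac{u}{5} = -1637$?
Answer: $- \frac{7353}{67991} \approx -0.10815$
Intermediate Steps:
$u = -8185$ ($u = 5 \left(-1637\right) = -8185$)
$X = -57295$ ($X = \left(-8185\right) 7 = -57295$)
$\frac{44167 - 36814}{-10696 + X} = \frac{44167 - 36814}{-10696 - 57295} = \frac{7353}{-67991} = 7353 \left(- \frac{1}{67991}\right) = - \frac{7353}{67991}$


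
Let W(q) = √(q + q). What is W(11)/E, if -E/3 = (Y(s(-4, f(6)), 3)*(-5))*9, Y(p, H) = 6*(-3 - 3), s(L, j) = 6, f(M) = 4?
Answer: -√22/4860 ≈ -0.00096511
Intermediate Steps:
Y(p, H) = -36 (Y(p, H) = 6*(-6) = -36)
W(q) = √2*√q (W(q) = √(2*q) = √2*√q)
E = -4860 (E = -3*(-36*(-5))*9 = -540*9 = -3*1620 = -4860)
W(11)/E = (√2*√11)/(-4860) = √22*(-1/4860) = -√22/4860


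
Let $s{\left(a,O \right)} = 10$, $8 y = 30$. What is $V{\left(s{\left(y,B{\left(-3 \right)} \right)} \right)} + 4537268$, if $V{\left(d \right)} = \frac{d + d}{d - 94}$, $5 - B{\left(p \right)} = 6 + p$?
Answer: $\frac{95282623}{21} \approx 4.5373 \cdot 10^{6}$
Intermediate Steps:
$y = \frac{15}{4}$ ($y = \frac{1}{8} \cdot 30 = \frac{15}{4} \approx 3.75$)
$B{\left(p \right)} = -1 - p$ ($B{\left(p \right)} = 5 - \left(6 + p\right) = -1 - p$)
$V{\left(d \right)} = \frac{2 d}{-94 + d}$
$V{\left(s{\left(y,B{\left(-3 \right)} \right)} \right)} + 4537268 = 2 \cdot 10 \frac{1}{-94 + 10} + 4537268 = 2 \cdot 10 \frac{1}{-84} + 4537268 = 2 \cdot 10 \left(- \frac{1}{84}\right) + 4537268 = - \frac{5}{21} + 4537268 = \frac{95282623}{21}$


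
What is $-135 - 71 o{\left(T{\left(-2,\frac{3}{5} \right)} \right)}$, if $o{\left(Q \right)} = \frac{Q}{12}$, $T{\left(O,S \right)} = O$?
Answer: $- \frac{739}{6} \approx -123.17$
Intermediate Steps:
$o{\left(Q \right)} = \frac{Q}{12}$ ($o{\left(Q \right)} = Q \frac{1}{12} = \frac{Q}{12}$)
$-135 - 71 o{\left(T{\left(-2,\frac{3}{5} \right)} \right)} = -135 - 71 \cdot \frac{1}{12} \left(-2\right) = -135 - - \frac{71}{6} = -135 + \frac{71}{6} = - \frac{739}{6}$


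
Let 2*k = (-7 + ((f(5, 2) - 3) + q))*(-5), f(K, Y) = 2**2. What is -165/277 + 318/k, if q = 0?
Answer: 28537/1385 ≈ 20.604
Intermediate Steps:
f(K, Y) = 4
k = 15 (k = ((-7 + ((4 - 3) + 0))*(-5))/2 = ((-7 + (1 + 0))*(-5))/2 = ((-7 + 1)*(-5))/2 = (-6*(-5))/2 = (1/2)*30 = 15)
-165/277 + 318/k = -165/277 + 318/15 = -165*1/277 + 318*(1/15) = -165/277 + 106/5 = 28537/1385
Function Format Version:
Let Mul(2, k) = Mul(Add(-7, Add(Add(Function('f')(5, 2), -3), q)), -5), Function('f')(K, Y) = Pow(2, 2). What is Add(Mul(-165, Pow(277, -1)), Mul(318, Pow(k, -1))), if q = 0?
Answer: Rational(28537, 1385) ≈ 20.604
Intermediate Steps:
Function('f')(K, Y) = 4
k = 15 (k = Mul(Rational(1, 2), Mul(Add(-7, Add(Add(4, -3), 0)), -5)) = Mul(Rational(1, 2), Mul(Add(-7, Add(1, 0)), -5)) = Mul(Rational(1, 2), Mul(Add(-7, 1), -5)) = Mul(Rational(1, 2), Mul(-6, -5)) = Mul(Rational(1, 2), 30) = 15)
Add(Mul(-165, Pow(277, -1)), Mul(318, Pow(k, -1))) = Add(Mul(-165, Pow(277, -1)), Mul(318, Pow(15, -1))) = Add(Mul(-165, Rational(1, 277)), Mul(318, Rational(1, 15))) = Add(Rational(-165, 277), Rational(106, 5)) = Rational(28537, 1385)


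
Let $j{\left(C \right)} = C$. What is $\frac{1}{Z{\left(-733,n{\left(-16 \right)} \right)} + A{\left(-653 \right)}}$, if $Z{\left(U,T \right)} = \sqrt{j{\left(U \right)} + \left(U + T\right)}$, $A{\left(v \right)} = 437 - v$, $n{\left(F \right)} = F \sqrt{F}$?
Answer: $\frac{1}{1090 + \sqrt{2} \sqrt{-733 - 32 i}} \approx 0.0009156 + 3.2145 \cdot 10^{-5} i$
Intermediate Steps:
$n{\left(F \right)} = F^{\frac{3}{2}}$
$Z{\left(U,T \right)} = \sqrt{T + 2 U}$ ($Z{\left(U,T \right)} = \sqrt{U + \left(U + T\right)} = \sqrt{U + \left(T + U\right)} = \sqrt{T + 2 U}$)
$\frac{1}{Z{\left(-733,n{\left(-16 \right)} \right)} + A{\left(-653 \right)}} = \frac{1}{\sqrt{\left(-16\right)^{\frac{3}{2}} + 2 \left(-733\right)} + \left(437 - -653\right)} = \frac{1}{\sqrt{- 64 i - 1466} + \left(437 + 653\right)} = \frac{1}{\sqrt{-1466 - 64 i} + 1090} = \frac{1}{1090 + \sqrt{-1466 - 64 i}}$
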